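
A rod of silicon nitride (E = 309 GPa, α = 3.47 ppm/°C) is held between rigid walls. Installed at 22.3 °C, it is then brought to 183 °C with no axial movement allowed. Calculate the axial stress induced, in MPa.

172 MPa

ΔT = 160.7 K. Constrained thermal stress σ = E·α·ΔT = 309.0×10³ MPa × 3.47×10⁻⁶ × 160.7 = 172 MPa (compressive).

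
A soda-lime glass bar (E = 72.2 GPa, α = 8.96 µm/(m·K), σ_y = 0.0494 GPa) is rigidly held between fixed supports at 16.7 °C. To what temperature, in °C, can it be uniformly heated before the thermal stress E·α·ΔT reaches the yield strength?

93.1 °C

σ_y = 0.0494 GPa = 49.40 MPa.
E·α·ΔT = 49.40 MPa ⇒ ΔT = 49.40 / (72.20×10³ × 8.96×10⁻⁶) = 76.36 K.
T = 16.7 + 76.36 = 93.06 °C.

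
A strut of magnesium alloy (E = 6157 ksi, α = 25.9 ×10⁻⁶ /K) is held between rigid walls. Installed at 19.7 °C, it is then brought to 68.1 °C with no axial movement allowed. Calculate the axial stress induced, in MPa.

53.2 MPa

E = 6157 ksi = 42.45 GPa.
ΔT = 48.40 K. Constrained thermal stress σ = E·α·ΔT = 42.45×10³ MPa × 25.9×10⁻⁶ × 48.40 = 53.2 MPa (compressive).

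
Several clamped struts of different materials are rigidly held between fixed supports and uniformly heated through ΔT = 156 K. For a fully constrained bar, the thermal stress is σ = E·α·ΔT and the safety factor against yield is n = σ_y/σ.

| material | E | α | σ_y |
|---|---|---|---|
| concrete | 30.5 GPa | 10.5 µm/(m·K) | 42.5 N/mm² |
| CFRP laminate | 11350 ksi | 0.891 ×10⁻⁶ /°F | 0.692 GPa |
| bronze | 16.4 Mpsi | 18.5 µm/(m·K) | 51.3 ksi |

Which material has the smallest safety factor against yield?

concrete

In consistent units (E in GPa, α in ×10⁻⁶/K, σ_y in MPa):
  concrete: E = 30.50, α = 10.5, σ_y = 42.50 → σ = 50.0 MPa, n = 0.851
  CFRP laminate: E = 78.26, α = 1.60, σ_y = 692.0 → σ = 19.6 MPa, n = 35.3
  bronze: E = 113.1, α = 18.5, σ_y = 353.7 → σ = 326 MPa, n = 1.08
Smallest n: concrete with n = 0.851.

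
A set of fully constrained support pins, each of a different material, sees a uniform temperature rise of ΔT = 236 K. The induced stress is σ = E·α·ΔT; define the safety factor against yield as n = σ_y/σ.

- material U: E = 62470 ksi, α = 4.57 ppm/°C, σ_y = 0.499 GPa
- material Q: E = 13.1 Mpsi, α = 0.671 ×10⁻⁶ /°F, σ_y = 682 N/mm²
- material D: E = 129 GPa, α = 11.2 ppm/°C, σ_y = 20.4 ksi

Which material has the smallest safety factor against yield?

material D

With everything in SI (GPa, ×10⁻⁶/K, MPa):
  material U: E = 430.7, α = 4.57, σ_y = 499.0 → σ = 465 MPa, n = 1.07
  material Q: E = 90.32, α = 1.21, σ_y = 682.0 → σ = 25.7 MPa, n = 26.5
  material D: E = 129.0, α = 11.2, σ_y = 140.7 → σ = 341 MPa, n = 0.413
The minimum is material D at n = 0.413.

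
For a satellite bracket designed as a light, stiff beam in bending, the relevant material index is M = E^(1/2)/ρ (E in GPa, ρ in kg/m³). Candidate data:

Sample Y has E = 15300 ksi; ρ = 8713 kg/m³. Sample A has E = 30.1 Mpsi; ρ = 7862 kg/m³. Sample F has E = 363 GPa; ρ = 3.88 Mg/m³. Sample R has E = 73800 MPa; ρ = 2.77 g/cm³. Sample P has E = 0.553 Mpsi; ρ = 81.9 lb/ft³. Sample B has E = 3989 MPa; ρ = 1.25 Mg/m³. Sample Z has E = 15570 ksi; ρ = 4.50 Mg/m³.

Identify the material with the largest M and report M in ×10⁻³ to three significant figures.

In SI units:
  sample Y: E = 105.5 GPa, ρ = 8713 kg/m³
  sample A: E = 207.5 GPa, ρ = 7862 kg/m³
  sample F: E = 363.0 GPa, ρ = 3880 kg/m³
  sample R: E = 73.80 GPa, ρ = 2770 kg/m³
  sample P: E = 3.813 GPa, ρ = 1312 kg/m³
  sample B: E = 3.989 GPa, ρ = 1250 kg/m³
  sample Z: E = 107.4 GPa, ρ = 4500 kg/m³
  sample F: M = 4.91×10⁻³
  sample R: M = 3.10×10⁻³
  sample Z: M = 2.30×10⁻³
  sample A: M = 1.83×10⁻³
  sample B: M = 1.60×10⁻³
  sample P: M = 1.49×10⁻³
  sample Y: M = 1.18×10⁻³
The maximum is for sample F.

sample F, M = 4.91×10⁻³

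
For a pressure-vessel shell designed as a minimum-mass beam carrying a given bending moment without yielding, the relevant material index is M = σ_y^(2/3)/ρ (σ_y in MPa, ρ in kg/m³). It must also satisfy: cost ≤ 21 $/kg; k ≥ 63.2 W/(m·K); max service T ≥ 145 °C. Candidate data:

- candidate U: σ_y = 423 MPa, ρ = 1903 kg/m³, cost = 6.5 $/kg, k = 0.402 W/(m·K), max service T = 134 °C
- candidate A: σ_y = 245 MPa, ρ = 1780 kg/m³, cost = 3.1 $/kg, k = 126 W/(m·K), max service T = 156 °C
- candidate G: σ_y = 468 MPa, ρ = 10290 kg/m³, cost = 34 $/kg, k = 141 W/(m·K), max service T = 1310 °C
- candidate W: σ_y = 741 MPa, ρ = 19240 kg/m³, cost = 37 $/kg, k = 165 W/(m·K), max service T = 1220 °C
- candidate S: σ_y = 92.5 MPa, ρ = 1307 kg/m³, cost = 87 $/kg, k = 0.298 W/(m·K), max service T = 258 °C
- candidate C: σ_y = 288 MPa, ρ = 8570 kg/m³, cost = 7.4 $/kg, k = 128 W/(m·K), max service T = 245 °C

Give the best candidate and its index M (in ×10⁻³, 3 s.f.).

candidate A, M = 22.0×10⁻³

Screen on constraints: cost ≤ 21 $/kg; k ≥ 63.2 W/(m·K); max service T ≥ 145 °C. Survivors: candidate A, candidate C.
Computing M directly (units already consistent):
  candidate A: M = 22.0×10⁻³
  candidate C: M = 5.09×10⁻³
The maximum is for candidate A.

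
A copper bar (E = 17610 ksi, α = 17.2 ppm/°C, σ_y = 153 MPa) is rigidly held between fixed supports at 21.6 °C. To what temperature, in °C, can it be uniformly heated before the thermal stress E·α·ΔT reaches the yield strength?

94.9 °C

E = 17610 ksi = 121.4 GPa.
E·α·ΔT = 153.0 MPa ⇒ ΔT = 153.0 / (121.4×10³ × 17.2×10⁻⁶) = 73.26 K.
T = 21.6 + 73.26 = 94.86 °C.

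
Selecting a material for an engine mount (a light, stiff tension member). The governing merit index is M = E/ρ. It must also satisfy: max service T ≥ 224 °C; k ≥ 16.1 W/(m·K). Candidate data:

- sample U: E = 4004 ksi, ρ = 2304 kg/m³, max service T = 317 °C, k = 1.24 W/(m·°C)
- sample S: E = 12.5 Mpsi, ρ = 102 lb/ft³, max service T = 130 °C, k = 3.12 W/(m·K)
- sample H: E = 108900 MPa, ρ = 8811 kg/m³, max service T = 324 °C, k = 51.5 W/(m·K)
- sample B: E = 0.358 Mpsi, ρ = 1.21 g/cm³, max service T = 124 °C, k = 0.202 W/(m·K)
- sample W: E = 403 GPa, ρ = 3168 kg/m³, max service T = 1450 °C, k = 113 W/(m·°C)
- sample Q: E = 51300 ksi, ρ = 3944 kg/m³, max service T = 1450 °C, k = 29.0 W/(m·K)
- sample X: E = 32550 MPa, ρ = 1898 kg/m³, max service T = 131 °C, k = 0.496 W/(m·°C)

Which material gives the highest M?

Screen on constraints: max service T ≥ 224 °C; k ≥ 16.1 W/(m·K). Survivors: sample H, sample W, sample Q.
After converting to SI:
  sample H: E = 108.9 GPa, ρ = 8811 kg/m³
  sample W: E = 403.0 GPa, ρ = 3168 kg/m³
  sample Q: E = 353.7 GPa, ρ = 3944 kg/m³
  sample W: M = 127 MN·m/kg
  sample Q: M = 89.7 MN·m/kg
  sample H: M = 12.4 MN·m/kg
Highest index: sample W.

sample W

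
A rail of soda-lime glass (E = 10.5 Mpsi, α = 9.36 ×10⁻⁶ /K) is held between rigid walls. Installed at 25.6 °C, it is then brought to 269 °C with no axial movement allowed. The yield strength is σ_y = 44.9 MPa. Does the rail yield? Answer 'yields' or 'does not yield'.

yields

E = 10.5 Mpsi = 72.39 GPa.
ΔT = 243.4 K. Constrained thermal stress σ = E·α·ΔT = 72.39×10³ MPa × 9.36×10⁻⁶ × 243.4 = 165 MPa (compressive).
Compare to σ_y = 44.9 MPa: σ ≥ σ_y, so it yields.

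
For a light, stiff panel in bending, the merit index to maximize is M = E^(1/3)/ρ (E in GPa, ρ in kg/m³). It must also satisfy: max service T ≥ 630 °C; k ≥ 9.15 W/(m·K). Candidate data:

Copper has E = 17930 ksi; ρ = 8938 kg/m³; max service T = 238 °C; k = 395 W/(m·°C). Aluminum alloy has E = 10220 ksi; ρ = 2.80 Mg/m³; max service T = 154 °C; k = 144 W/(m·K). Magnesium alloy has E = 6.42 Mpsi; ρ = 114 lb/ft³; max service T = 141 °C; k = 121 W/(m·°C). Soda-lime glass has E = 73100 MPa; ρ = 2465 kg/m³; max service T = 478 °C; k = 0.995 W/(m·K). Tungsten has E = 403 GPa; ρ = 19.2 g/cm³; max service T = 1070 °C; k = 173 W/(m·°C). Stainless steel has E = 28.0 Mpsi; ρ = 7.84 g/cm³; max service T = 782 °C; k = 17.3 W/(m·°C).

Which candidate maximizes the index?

Screen on constraints: max service T ≥ 630 °C; k ≥ 9.15 W/(m·K). Survivors: tungsten, stainless steel.
Convert each candidate to consistent units, then evaluate M:
  tungsten: E = 403.0 GPa, ρ = 19200 kg/m³
  stainless steel: E = 193.1 GPa, ρ = 7840 kg/m³
  stainless steel: M = 0.737×10⁻³
  tungsten: M = 0.385×10⁻³
Stainless steel ranks first.

stainless steel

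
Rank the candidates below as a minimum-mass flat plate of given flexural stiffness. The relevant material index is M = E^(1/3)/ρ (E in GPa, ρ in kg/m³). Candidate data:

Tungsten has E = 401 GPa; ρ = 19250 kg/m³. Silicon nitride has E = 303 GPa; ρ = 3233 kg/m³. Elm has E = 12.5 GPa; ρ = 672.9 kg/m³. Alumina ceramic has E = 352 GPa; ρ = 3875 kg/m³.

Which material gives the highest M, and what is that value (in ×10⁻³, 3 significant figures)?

Evaluate M for each candidate:
  elm: M = 3.45×10⁻³
  silicon nitride: M = 2.08×10⁻³
  alumina ceramic: M = 1.82×10⁻³
  tungsten: M = 0.383×10⁻³
The maximum is for elm.

elm, M = 3.45×10⁻³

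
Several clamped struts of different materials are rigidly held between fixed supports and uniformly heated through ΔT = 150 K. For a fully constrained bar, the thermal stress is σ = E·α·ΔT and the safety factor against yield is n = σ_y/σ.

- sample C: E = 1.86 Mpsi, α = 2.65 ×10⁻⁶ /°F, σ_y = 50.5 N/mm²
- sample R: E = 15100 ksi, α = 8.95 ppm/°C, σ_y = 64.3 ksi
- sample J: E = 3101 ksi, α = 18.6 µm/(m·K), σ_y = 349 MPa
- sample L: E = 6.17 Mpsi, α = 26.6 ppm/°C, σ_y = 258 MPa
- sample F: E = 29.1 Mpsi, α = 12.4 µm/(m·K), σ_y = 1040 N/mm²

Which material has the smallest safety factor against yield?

Per material, after unit conversion:
  sample C: E = 12.82, α = 4.77, σ_y = 50.50 → σ = 9.18 MPa, n = 5.50
  sample R: E = 104.1, α = 8.95, σ_y = 443.3 → σ = 140 MPa, n = 3.17
  sample J: E = 21.38, α = 18.6, σ_y = 349.0 → σ = 59.7 MPa, n = 5.85
  sample L: E = 42.54, α = 26.6, σ_y = 258.0 → σ = 170 MPa, n = 1.52
  sample F: E = 200.6, α = 12.4, σ_y = 1040 → σ = 373 MPa, n = 2.79
Smallest n: sample L with n = 1.52.

sample L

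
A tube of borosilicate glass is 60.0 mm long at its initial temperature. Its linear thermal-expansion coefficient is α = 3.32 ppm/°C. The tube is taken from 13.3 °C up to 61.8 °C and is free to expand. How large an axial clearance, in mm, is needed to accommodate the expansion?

9.66×10⁻³ mm

ΔT = 61.8 − 13.3 = 48.50 K.
ΔL = α·L₀·ΔT = 3.32×10⁻⁶ × 60.0 mm × 48.50 K = 9.66×10⁻³ mm.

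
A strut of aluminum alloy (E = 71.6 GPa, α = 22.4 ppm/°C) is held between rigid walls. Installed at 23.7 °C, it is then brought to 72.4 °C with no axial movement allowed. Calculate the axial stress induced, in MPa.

78.1 MPa

ΔT = 48.70 K. Constrained thermal stress σ = E·α·ΔT = 71.60×10³ MPa × 22.4×10⁻⁶ × 48.70 = 78.1 MPa (compressive).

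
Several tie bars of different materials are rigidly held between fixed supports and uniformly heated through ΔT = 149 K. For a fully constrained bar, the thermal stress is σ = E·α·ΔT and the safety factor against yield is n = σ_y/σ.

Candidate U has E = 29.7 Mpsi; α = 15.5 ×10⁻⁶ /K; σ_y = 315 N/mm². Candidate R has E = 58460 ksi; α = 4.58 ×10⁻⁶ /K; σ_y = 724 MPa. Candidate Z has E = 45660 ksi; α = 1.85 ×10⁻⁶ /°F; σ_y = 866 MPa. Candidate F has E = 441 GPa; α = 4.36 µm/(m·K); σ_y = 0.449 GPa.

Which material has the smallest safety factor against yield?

With everything in SI (GPa, ×10⁻⁶/K, MPa):
  candidate U: E = 204.8, α = 15.5, σ_y = 315.0 → σ = 473 MPa, n = 0.666
  candidate R: E = 403.1, α = 4.58, σ_y = 724.0 → σ = 275 MPa, n = 2.63
  candidate Z: E = 314.8, α = 3.33, σ_y = 866.0 → σ = 156 MPa, n = 5.54
  candidate F: E = 441.0, α = 4.36, σ_y = 449.0 → σ = 286 MPa, n = 1.57
The minimum is candidate U at n = 0.666.

candidate U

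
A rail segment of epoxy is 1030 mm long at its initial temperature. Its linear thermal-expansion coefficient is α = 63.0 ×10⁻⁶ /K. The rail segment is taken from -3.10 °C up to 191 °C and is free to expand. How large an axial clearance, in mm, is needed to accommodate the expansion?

ΔT = 191 − (-3.10) = 194.1 K.
ΔL = α·L₀·ΔT = 63.0×10⁻⁶ × 1030 mm × 194.1 K = 12.6 mm.

12.6 mm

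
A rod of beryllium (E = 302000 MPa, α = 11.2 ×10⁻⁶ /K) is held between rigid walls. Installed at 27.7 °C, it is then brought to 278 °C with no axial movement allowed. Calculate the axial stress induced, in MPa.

E = 302000 MPa = 302.0 GPa.
ΔT = 250.3 K. Constrained thermal stress σ = E·α·ΔT = 302.0×10³ MPa × 11.2×10⁻⁶ × 250.3 = 847 MPa (compressive).

847 MPa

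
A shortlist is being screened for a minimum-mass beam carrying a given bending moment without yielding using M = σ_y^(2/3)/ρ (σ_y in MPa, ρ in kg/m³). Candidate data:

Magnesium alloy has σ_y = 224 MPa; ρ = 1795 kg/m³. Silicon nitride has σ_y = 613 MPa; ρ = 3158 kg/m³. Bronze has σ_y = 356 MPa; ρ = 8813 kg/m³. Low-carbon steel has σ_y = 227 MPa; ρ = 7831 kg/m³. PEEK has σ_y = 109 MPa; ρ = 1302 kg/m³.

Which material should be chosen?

silicon nitride

Evaluate M for each candidate:
  silicon nitride: M = 22.9×10⁻³
  magnesium alloy: M = 20.5×10⁻³
  PEEK: M = 17.5×10⁻³
  bronze: M = 5.70×10⁻³
  low-carbon steel: M = 4.75×10⁻³
Highest index: silicon nitride.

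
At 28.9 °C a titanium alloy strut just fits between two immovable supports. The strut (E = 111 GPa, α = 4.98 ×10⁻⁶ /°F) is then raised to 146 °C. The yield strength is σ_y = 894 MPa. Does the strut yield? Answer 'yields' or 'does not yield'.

does not yield

α = 4.98×10⁻⁶/°F × 9/5 = 8.96×10⁻⁶/K.
ΔT = 117.1 K. Constrained thermal stress σ = E·α·ΔT = 111.0×10³ MPa × 8.96×10⁻⁶ × 117.1 = 117 MPa (compressive).
Compare to σ_y = 894 MPa: σ < σ_y, so it does not yield.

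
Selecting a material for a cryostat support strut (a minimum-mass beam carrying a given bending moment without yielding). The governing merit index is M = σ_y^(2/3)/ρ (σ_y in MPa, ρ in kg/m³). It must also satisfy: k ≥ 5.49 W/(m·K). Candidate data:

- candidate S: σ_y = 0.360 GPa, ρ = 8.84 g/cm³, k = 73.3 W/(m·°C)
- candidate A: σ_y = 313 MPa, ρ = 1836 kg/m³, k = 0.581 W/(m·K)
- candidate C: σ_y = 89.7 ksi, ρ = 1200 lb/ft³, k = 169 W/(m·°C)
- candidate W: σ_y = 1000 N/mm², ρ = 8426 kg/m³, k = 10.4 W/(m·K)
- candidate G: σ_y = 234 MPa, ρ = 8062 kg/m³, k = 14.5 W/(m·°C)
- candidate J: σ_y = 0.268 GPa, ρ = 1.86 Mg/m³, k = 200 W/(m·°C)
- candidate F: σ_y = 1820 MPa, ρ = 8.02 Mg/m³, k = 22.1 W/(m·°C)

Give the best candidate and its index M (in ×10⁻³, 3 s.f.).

candidate J, M = 22.3×10⁻³

Screen on constraints: k ≥ 5.49 W/(m·K). Survivors: candidate S, candidate C, candidate W, candidate G, candidate J, candidate F.
Convert each candidate to consistent units, then evaluate M:
  candidate S: σ_y = 360.0 MPa, ρ = 8840 kg/m³
  candidate C: σ_y = 618.5 MPa, ρ = 19220 kg/m³
  candidate W: σ_y = 1000 MPa, ρ = 8426 kg/m³
  candidate G: σ_y = 234.0 MPa, ρ = 8062 kg/m³
  candidate J: σ_y = 268.0 MPa, ρ = 1860 kg/m³
  candidate F: σ_y = 1820 MPa, ρ = 8020 kg/m³
  candidate J: M = 22.3×10⁻³
  candidate F: M = 18.6×10⁻³
  candidate W: M = 11.9×10⁻³
  candidate S: M = 5.72×10⁻³
  candidate G: M = 4.71×10⁻³
  candidate C: M = 3.78×10⁻³
Highest index: candidate J.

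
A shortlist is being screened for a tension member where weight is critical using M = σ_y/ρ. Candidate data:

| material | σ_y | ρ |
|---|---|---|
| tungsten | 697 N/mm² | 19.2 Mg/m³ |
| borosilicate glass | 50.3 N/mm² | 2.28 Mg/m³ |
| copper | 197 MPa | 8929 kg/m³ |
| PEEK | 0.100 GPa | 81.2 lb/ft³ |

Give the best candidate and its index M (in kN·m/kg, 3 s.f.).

In SI units:
  tungsten: σ_y = 697.0 MPa, ρ = 19200 kg/m³
  borosilicate glass: σ_y = 50.30 MPa, ρ = 2280 kg/m³
  copper: σ_y = 197.0 MPa, ρ = 8929 kg/m³
  PEEK: σ_y = 100.0 MPa, ρ = 1301 kg/m³
  PEEK: M = 76.9 kN·m/kg
  tungsten: M = 36.3 kN·m/kg
  copper: M = 22.1 kN·m/kg
  borosilicate glass: M = 22.1 kN·m/kg
PEEK ranks first.

PEEK, M = 76.9 kN·m/kg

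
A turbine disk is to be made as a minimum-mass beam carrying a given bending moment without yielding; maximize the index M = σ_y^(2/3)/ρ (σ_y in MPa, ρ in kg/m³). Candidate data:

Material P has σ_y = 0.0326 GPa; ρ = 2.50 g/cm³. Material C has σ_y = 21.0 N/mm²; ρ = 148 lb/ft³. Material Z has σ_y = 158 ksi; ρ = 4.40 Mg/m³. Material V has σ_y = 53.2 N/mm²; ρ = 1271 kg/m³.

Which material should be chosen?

material Z

After converting to SI:
  material P: σ_y = 32.60 MPa, ρ = 2500 kg/m³
  material C: σ_y = 21.00 MPa, ρ = 2371 kg/m³
  material Z: σ_y = 1089 MPa, ρ = 4400 kg/m³
  material V: σ_y = 53.20 MPa, ρ = 1271 kg/m³
  material Z: M = 24.1×10⁻³
  material V: M = 11.1×10⁻³
  material P: M = 4.08×10⁻³
  material C: M = 3.21×10⁻³
Material Z has the largest M.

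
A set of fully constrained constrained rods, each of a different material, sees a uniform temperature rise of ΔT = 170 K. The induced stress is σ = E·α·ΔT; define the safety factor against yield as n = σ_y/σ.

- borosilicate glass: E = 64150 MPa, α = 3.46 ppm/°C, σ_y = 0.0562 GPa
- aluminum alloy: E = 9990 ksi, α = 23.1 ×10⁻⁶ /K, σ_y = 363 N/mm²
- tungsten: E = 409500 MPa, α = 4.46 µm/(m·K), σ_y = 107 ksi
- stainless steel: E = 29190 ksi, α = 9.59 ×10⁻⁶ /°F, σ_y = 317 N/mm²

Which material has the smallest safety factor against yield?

With everything in SI (GPa, ×10⁻⁶/K, MPa):
  borosilicate glass: E = 64.15, α = 3.46, σ_y = 56.20 → σ = 37.7 MPa, n = 1.49
  aluminum alloy: E = 68.88, α = 23.1, σ_y = 363.0 → σ = 270 MPa, n = 1.34
  tungsten: E = 409.5, α = 4.46, σ_y = 737.7 → σ = 310 MPa, n = 2.38
  stainless steel: E = 201.3, α = 17.3, σ_y = 317.0 → σ = 591 MPa, n = 0.537
Smallest n: stainless steel with n = 0.537.

stainless steel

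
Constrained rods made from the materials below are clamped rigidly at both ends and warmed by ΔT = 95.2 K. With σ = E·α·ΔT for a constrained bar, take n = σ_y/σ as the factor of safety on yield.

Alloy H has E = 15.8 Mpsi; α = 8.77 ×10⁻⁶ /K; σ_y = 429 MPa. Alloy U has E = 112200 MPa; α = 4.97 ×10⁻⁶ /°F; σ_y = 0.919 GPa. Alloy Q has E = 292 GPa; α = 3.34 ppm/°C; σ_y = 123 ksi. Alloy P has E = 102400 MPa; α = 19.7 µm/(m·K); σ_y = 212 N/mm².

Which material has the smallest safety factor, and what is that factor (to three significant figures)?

Converting E to GPa, α to ×10⁻⁶/K, σ_y to MPa, then σ and n for each:
  alloy H: E = 108.9, α = 8.77, σ_y = 429.0 → σ = 91.0 MPa, n = 4.72
  alloy U: E = 112.2, α = 8.95, σ_y = 919.0 → σ = 95.6 MPa, n = 9.62
  alloy Q: E = 292.0, α = 3.34, σ_y = 848.1 → σ = 92.8 MPa, n = 9.13
  alloy P: E = 102.4, α = 19.7, σ_y = 212.0 → σ = 192 MPa, n = 1.10
Smallest n: alloy P with n = 1.10.

alloy P, n = 1.10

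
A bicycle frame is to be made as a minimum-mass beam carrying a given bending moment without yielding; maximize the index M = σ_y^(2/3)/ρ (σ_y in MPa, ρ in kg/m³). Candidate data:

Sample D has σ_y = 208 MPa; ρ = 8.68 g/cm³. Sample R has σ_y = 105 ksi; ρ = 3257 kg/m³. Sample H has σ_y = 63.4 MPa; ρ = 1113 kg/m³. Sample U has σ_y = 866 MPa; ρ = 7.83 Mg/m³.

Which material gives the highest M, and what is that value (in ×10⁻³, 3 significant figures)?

In SI units:
  sample D: σ_y = 208.0 MPa, ρ = 8680 kg/m³
  sample R: σ_y = 723.9 MPa, ρ = 3257 kg/m³
  sample H: σ_y = 63.40 MPa, ρ = 1113 kg/m³
  sample U: σ_y = 866.0 MPa, ρ = 7830 kg/m³
  sample R: M = 24.8×10⁻³
  sample H: M = 14.3×10⁻³
  sample U: M = 11.6×10⁻³
  sample D: M = 4.04×10⁻³
The maximum is for sample R.

sample R, M = 24.8×10⁻³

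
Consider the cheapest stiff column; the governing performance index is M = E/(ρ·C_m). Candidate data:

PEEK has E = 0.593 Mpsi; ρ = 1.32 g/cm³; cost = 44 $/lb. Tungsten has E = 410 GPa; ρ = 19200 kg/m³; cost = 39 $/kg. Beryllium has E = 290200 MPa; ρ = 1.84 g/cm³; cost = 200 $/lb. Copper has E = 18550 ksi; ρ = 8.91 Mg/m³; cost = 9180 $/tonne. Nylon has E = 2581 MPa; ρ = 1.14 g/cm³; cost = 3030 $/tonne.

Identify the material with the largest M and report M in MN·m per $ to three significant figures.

copper, M = 1.56 MN·m per $

Normalizing units and computing the index:
  PEEK: E = 4.089 GPa, ρ = 1320 kg/m³, cost = 97.00 $/kg
  tungsten: E = 410.0 GPa, ρ = 19200 kg/m³, cost = 39.00 $/kg
  beryllium: E = 290.2 GPa, ρ = 1840 kg/m³, cost = 440.9 $/kg
  copper: E = 127.9 GPa, ρ = 8910 kg/m³, cost = 9.180 $/kg
  nylon: E = 2.581 GPa, ρ = 1140 kg/m³, cost = 3.030 $/kg
  copper: M = 1.56 MN·m per $
  nylon: M = 0.747 MN·m per $
  tungsten: M = 0.548 MN·m per $
  beryllium: M = 0.358 MN·m per $
  PEEK: M = 0.0319 MN·m per $
The maximum is for copper.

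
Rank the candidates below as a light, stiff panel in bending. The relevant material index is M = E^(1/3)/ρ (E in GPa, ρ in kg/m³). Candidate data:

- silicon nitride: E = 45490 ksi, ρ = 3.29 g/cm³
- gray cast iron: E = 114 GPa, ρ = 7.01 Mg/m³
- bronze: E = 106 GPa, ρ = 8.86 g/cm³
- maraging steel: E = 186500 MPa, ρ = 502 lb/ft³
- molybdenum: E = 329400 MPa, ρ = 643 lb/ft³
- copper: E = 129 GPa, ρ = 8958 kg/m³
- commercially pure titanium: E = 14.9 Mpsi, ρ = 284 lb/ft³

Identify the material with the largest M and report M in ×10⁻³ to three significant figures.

After converting to SI:
  silicon nitride: E = 313.6 GPa, ρ = 3290 kg/m³
  gray cast iron: E = 114.0 GPa, ρ = 7010 kg/m³
  bronze: E = 106.0 GPa, ρ = 8860 kg/m³
  maraging steel: E = 186.5 GPa, ρ = 8041 kg/m³
  molybdenum: E = 329.4 GPa, ρ = 10300 kg/m³
  copper: E = 129.0 GPa, ρ = 8958 kg/m³
  commercially pure titanium: E = 102.7 GPa, ρ = 4549 kg/m³
  silicon nitride: M = 2.07×10⁻³
  commercially pure titanium: M = 1.03×10⁻³
  maraging steel: M = 0.711×10⁻³
  gray cast iron: M = 0.692×10⁻³
  molybdenum: M = 0.671×10⁻³
  copper: M = 0.564×10⁻³
  bronze: M = 0.534×10⁻³
Silicon nitride has the largest M.

silicon nitride, M = 2.07×10⁻³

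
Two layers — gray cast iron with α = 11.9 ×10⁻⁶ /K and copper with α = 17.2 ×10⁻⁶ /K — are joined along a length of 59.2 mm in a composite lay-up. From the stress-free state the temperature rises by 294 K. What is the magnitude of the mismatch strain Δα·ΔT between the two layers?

1.56×10⁻³

Δα = |11.9 − 17.2|×10⁻⁶/K = 5.30×10⁻⁶/K.
Mismatch strain = Δα·ΔT = 5.30×10⁻⁶ × 294.0 = 1.56×10⁻³.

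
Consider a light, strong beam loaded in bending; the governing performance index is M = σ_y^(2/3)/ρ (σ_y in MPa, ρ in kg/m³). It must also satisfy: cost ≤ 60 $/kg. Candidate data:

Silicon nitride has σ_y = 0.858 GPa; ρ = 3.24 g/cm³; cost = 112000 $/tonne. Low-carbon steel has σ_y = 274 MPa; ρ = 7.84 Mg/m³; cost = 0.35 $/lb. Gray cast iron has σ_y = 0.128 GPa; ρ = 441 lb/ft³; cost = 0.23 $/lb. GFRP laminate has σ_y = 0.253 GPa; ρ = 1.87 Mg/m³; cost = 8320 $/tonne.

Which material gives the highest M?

GFRP laminate

Screen on constraints: cost ≤ 60 $/kg. Survivors: low-carbon steel, gray cast iron, GFRP laminate.
In SI units:
  low-carbon steel: σ_y = 274.0 MPa, ρ = 7840 kg/m³
  gray cast iron: σ_y = 128.0 MPa, ρ = 7064 kg/m³
  GFRP laminate: σ_y = 253.0 MPa, ρ = 1870 kg/m³
  GFRP laminate: M = 21.4×10⁻³
  low-carbon steel: M = 5.38×10⁻³
  gray cast iron: M = 3.60×10⁻³
GFRP laminate ranks first.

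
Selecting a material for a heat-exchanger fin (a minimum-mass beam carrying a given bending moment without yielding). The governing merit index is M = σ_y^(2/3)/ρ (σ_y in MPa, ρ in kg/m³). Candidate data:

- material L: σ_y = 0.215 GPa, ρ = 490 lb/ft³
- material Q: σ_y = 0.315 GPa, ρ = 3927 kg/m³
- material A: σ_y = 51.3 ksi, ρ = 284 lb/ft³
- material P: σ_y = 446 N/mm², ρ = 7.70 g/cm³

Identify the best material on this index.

material Q

Convert each candidate to consistent units, then evaluate M:
  material L: σ_y = 215.0 MPa, ρ = 7849 kg/m³
  material Q: σ_y = 315.0 MPa, ρ = 3927 kg/m³
  material A: σ_y = 353.7 MPa, ρ = 4549 kg/m³
  material P: σ_y = 446.0 MPa, ρ = 7700 kg/m³
  material Q: M = 11.8×10⁻³
  material A: M = 11.0×10⁻³
  material P: M = 7.58×10⁻³
  material L: M = 4.57×10⁻³
Highest index: material Q.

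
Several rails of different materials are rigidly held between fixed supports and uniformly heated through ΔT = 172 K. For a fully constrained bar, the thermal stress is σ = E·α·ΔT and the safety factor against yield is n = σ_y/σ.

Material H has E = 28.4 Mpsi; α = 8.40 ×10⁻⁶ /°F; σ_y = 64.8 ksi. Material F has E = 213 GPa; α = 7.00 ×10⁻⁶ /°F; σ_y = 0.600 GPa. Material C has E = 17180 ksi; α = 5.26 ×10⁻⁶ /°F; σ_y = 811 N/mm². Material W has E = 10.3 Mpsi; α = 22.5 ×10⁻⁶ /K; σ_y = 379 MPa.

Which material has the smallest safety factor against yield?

Converting E to GPa, α to ×10⁻⁶/K, σ_y to MPa, then σ and n for each:
  material H: E = 195.8, α = 15.1, σ_y = 446.8 → σ = 509 MPa, n = 0.877
  material F: E = 213.0, α = 12.6, σ_y = 600.0 → σ = 462 MPa, n = 1.30
  material C: E = 118.5, α = 9.47, σ_y = 811.0 → σ = 193 MPa, n = 4.20
  material W: E = 71.02, α = 22.5, σ_y = 379.0 → σ = 275 MPa, n = 1.38
The minimum is material H at n = 0.877.

material H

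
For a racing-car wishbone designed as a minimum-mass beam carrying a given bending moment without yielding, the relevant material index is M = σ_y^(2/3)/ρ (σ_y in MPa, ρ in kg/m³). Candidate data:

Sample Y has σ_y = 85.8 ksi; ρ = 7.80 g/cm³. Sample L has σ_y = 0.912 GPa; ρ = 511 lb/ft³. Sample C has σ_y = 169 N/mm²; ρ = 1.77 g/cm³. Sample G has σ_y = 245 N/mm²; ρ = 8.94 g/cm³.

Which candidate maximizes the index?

sample C

Normalizing units and computing the index:
  sample Y: σ_y = 591.6 MPa, ρ = 7800 kg/m³
  sample L: σ_y = 912.0 MPa, ρ = 8185 kg/m³
  sample C: σ_y = 169.0 MPa, ρ = 1770 kg/m³
  sample G: σ_y = 245.0 MPa, ρ = 8940 kg/m³
  sample C: M = 17.3×10⁻³
  sample L: M = 11.5×10⁻³
  sample Y: M = 9.03×10⁻³
  sample G: M = 4.38×10⁻³
Highest index: sample C.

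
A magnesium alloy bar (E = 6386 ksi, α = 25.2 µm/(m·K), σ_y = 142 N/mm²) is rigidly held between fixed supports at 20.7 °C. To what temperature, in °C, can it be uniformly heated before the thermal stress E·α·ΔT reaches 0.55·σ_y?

91.1 °C

E = 6386 ksi = 44.03 GPa.
σ_y = 142 N/mm² = 142.0 MPa.
E·α·ΔT = 78.10 MPa ⇒ ΔT = 78.10 / (44.03×10³ × 25.2×10⁻⁶) = 70.39 K.
T = 20.7 + 70.39 = 91.09 °C.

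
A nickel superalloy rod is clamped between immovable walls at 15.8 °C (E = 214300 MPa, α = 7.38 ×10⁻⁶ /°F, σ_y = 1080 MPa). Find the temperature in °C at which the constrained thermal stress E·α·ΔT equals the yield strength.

E = 214300 MPa = 214.3 GPa.
α = 7.38×10⁻⁶/°F × 9/5 = 13.3×10⁻⁶/K.
E·α·ΔT = 1080 MPa ⇒ ΔT = 1080 / (214.3×10³ × 13.3×10⁻⁶) = 379.4 K.
T = 15.8 + 379.4 = 395.2 °C.

395 °C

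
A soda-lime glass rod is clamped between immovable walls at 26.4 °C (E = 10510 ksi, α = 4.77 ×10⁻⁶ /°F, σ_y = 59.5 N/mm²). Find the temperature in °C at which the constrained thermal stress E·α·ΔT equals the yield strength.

122 °C

E = 10510 ksi = 72.46 GPa.
α = 4.77×10⁻⁶/°F × 9/5 = 8.59×10⁻⁶/K.
σ_y = 59.5 N/mm² = 59.50 MPa.
E·α·ΔT = 59.50 MPa ⇒ ΔT = 59.50 / (72.46×10³ × 8.59×10⁻⁶) = 95.63 K.
T = 26.4 + 95.63 = 122.0 °C.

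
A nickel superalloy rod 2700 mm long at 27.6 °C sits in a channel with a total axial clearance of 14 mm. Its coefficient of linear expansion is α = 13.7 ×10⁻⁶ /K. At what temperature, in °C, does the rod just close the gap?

α·L₀·ΔT = 14.0 mm ⇒ ΔT = 14.0 / (13.7×10⁻⁶ × 2700.0) = 378.5 K.
T = 27.6 + 378.5 = 406.1 °C.

406 °C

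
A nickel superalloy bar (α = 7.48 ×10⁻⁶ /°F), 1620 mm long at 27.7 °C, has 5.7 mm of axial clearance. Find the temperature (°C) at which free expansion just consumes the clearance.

α = 7.48×10⁻⁶/°F × 9/5 = 13.5×10⁻⁶/K.
α·L₀·ΔT = 5.7 mm ⇒ ΔT = 5.7 / (13.5×10⁻⁶ × 1620.0) = 261.3 K.
T = 27.7 + 261.3 = 289.0 °C.

289 °C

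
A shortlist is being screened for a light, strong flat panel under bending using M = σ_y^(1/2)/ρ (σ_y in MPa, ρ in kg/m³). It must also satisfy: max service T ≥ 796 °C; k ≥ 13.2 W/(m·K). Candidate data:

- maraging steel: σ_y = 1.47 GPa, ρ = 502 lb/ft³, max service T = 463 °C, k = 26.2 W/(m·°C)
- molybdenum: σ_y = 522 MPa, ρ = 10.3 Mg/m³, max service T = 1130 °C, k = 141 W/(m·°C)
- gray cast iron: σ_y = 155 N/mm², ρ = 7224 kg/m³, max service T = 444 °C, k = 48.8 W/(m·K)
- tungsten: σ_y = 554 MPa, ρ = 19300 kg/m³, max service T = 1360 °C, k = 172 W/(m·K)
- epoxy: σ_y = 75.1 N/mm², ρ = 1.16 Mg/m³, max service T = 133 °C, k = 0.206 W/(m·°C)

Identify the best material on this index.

molybdenum

Screen on constraints: max service T ≥ 796 °C; k ≥ 13.2 W/(m·K). Survivors: molybdenum, tungsten.
Putting every candidate on a common basis:
  molybdenum: σ_y = 522.0 MPa, ρ = 10300 kg/m³
  tungsten: σ_y = 554.0 MPa, ρ = 19300 kg/m³
  molybdenum: M = 2.22×10⁻³
  tungsten: M = 1.22×10⁻³
Molybdenum ranks first.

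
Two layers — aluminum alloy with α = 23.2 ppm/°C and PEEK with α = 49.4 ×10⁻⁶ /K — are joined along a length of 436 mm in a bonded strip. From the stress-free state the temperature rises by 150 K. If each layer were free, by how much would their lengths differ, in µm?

Δα = |23.2 − 49.4|×10⁻⁶/K = 26.2×10⁻⁶/K.
ΔL_mismatch = Δα·L·ΔT = 26.2×10⁻⁶ × 436.0 mm × 150.0 K = 1710 µm.

1710 µm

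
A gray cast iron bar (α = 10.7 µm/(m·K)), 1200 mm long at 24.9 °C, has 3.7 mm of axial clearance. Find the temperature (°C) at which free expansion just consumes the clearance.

313 °C

α·L₀·ΔT = 3.7 mm ⇒ ΔT = 3.7 / (10.7×10⁻⁶ × 1200.0) = 288.2 K.
T = 24.9 + 288.2 = 313.1 °C.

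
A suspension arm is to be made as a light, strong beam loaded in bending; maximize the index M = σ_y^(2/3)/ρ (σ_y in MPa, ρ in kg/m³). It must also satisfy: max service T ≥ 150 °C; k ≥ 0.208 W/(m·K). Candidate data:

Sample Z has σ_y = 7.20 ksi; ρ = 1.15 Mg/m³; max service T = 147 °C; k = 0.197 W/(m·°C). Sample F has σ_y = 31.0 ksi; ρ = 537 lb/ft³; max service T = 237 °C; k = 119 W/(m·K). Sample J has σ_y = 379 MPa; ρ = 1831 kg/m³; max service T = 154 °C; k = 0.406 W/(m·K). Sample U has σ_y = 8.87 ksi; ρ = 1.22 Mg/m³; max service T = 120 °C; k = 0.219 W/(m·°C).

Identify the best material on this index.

sample J

Screen on constraints: max service T ≥ 150 °C; k ≥ 0.208 W/(m·K). Survivors: sample F, sample J.
In SI units:
  sample F: σ_y = 213.7 MPa, ρ = 8602 kg/m³
  sample J: σ_y = 379.0 MPa, ρ = 1831 kg/m³
  sample J: M = 28.6×10⁻³
  sample F: M = 4.16×10⁻³
Highest index: sample J.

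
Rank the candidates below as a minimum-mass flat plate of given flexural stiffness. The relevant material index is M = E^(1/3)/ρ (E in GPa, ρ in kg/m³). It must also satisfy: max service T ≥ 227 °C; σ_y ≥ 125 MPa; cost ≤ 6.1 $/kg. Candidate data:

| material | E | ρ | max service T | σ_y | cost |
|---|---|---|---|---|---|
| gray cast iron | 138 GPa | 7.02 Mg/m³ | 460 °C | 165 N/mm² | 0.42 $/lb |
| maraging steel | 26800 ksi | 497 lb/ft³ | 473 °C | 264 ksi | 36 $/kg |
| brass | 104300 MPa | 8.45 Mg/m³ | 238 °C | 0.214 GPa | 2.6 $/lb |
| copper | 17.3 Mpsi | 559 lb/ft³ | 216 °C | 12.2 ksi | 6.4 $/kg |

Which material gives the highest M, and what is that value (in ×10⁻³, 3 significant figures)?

Screen on constraints: max service T ≥ 227 °C; σ_y ≥ 125 MPa; cost ≤ 6.1 $/kg. Survivors: gray cast iron, brass.
Normalizing units and computing the index:
  gray cast iron: E = 138.0 GPa, ρ = 7020 kg/m³
  brass: E = 104.3 GPa, ρ = 8450 kg/m³
  gray cast iron: M = 0.736×10⁻³
  brass: M = 0.557×10⁻³
Gray cast iron ranks first.

gray cast iron, M = 0.736×10⁻³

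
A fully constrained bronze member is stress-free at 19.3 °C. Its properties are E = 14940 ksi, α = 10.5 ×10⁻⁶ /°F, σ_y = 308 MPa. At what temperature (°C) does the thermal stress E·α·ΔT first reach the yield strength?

178 °C

E = 14940 ksi = 103.0 GPa.
α = 10.5×10⁻⁶/°F × 9/5 = 18.9×10⁻⁶/K.
E·α·ΔT = 308.0 MPa ⇒ ΔT = 308.0 / (103.0×10³ × 18.9×10⁻⁶) = 158.2 K.
T = 19.3 + 158.2 = 177.5 °C.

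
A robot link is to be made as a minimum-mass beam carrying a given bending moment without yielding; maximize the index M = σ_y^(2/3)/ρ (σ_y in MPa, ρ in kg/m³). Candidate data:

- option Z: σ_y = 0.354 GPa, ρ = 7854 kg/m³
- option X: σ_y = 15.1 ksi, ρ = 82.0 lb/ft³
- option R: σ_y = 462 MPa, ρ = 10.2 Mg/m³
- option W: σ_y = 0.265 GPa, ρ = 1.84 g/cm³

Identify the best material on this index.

In SI units:
  option Z: σ_y = 354.0 MPa, ρ = 7854 kg/m³
  option X: σ_y = 104.1 MPa, ρ = 1314 kg/m³
  option R: σ_y = 462.0 MPa, ρ = 10200 kg/m³
  option W: σ_y = 265.0 MPa, ρ = 1840 kg/m³
  option W: M = 22.4×10⁻³
  option X: M = 16.8×10⁻³
  option Z: M = 6.37×10⁻³
  option R: M = 5.86×10⁻³
Option W has the largest M.

option W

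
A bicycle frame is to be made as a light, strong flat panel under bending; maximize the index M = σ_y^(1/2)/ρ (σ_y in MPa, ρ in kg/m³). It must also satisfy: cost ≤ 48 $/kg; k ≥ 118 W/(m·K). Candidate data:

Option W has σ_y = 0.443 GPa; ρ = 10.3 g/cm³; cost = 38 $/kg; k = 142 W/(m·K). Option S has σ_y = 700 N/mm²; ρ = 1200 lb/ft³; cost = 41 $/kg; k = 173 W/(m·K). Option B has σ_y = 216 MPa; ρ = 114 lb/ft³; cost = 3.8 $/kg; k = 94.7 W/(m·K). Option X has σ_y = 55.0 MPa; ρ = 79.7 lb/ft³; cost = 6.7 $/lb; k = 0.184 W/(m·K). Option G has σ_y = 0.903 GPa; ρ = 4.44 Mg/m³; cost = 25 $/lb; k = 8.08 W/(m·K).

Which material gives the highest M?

option W

Screen on constraints: cost ≤ 48 $/kg; k ≥ 118 W/(m·K). Survivors: option W, option S.
After converting to SI:
  option W: σ_y = 443.0 MPa, ρ = 10300 kg/m³
  option S: σ_y = 700.0 MPa, ρ = 19220 kg/m³
  option W: M = 2.04×10⁻³
  option S: M = 1.38×10⁻³
The maximum is for option W.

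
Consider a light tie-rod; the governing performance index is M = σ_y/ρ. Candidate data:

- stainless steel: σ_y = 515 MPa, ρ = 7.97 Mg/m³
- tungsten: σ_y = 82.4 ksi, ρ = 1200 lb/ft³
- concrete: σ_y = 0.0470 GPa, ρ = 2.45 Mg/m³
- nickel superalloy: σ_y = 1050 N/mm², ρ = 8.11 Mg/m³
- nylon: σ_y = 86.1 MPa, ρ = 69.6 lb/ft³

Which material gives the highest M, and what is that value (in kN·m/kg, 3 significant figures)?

In SI units:
  stainless steel: σ_y = 515.0 MPa, ρ = 7970 kg/m³
  tungsten: σ_y = 568.1 MPa, ρ = 19220 kg/m³
  concrete: σ_y = 47.00 MPa, ρ = 2450 kg/m³
  nickel superalloy: σ_y = 1050 MPa, ρ = 8110 kg/m³
  nylon: σ_y = 86.10 MPa, ρ = 1115 kg/m³
  nickel superalloy: M = 129 kN·m/kg
  nylon: M = 77.2 kN·m/kg
  stainless steel: M = 64.6 kN·m/kg
  tungsten: M = 29.6 kN·m/kg
  concrete: M = 19.2 kN·m/kg
Nickel superalloy has the largest M.

nickel superalloy, M = 129 kN·m/kg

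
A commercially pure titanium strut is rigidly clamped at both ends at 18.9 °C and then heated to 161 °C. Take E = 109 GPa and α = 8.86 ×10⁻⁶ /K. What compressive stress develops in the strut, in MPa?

137 MPa

ΔT = 142.1 K. Constrained thermal stress σ = E·α·ΔT = 109.0×10³ MPa × 8.86×10⁻⁶ × 142.1 = 137 MPa (compressive).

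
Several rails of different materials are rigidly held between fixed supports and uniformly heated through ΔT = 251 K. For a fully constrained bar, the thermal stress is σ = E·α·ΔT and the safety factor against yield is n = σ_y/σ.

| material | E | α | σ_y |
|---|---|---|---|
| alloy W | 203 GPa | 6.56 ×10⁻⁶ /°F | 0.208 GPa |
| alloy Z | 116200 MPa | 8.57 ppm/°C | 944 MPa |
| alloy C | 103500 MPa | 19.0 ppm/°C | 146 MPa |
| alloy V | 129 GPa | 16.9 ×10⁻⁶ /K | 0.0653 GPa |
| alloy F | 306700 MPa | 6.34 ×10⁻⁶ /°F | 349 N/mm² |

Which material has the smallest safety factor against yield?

alloy V

With everything in SI (GPa, ×10⁻⁶/K, MPa):
  alloy W: E = 203.0, α = 11.8, σ_y = 208.0 → σ = 602 MPa, n = 0.346
  alloy Z: E = 116.2, α = 8.57, σ_y = 944.0 → σ = 250 MPa, n = 3.78
  alloy C: E = 103.5, α = 19.0, σ_y = 146.0 → σ = 494 MPa, n = 0.296
  alloy V: E = 129.0, α = 16.9, σ_y = 65.30 → σ = 547 MPa, n = 0.119
  alloy F: E = 306.7, α = 11.4, σ_y = 349.0 → σ = 879 MPa, n = 0.397
Alloy V has the lowest safety factor, n = 0.119.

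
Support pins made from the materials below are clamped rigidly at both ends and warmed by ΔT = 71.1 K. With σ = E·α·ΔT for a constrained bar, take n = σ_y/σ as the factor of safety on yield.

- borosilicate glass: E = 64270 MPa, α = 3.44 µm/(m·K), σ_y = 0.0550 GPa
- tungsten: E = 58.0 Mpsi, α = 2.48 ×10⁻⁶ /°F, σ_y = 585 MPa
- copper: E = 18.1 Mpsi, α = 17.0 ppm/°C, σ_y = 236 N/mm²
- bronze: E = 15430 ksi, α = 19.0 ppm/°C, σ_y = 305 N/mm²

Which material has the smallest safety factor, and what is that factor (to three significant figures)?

Per material, after unit conversion:
  borosilicate glass: E = 64.27, α = 3.44, σ_y = 55.00 → σ = 15.7 MPa, n = 3.50
  tungsten: E = 399.9, α = 4.46, σ_y = 585.0 → σ = 127 MPa, n = 4.61
  copper: E = 124.8, α = 17.0, σ_y = 236.0 → σ = 151 MPa, n = 1.56
  bronze: E = 106.4, α = 19.0, σ_y = 305.0 → σ = 144 MPa, n = 2.12
Copper has the lowest safety factor, n = 1.56.

copper, n = 1.56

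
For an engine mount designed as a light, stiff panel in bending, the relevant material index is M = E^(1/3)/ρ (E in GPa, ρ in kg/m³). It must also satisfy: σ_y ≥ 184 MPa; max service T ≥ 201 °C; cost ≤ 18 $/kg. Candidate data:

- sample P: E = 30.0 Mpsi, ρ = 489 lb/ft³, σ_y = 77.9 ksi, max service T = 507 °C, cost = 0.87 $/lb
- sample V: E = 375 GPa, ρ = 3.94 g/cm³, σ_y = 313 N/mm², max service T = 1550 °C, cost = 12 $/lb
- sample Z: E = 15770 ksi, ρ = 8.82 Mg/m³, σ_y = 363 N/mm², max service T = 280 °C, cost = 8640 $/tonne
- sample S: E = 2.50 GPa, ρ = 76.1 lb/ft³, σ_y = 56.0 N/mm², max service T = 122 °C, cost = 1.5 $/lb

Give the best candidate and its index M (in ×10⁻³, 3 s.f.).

sample P, M = 0.755×10⁻³

Screen on constraints: σ_y ≥ 184 MPa; max service T ≥ 201 °C; cost ≤ 18 $/kg. Survivors: sample P, sample Z.
In SI units:
  sample P: E = 206.8 GPa, ρ = 7833 kg/m³
  sample Z: E = 108.7 GPa, ρ = 8820 kg/m³
  sample P: M = 0.755×10⁻³
  sample Z: M = 0.541×10⁻³
Sample P ranks first.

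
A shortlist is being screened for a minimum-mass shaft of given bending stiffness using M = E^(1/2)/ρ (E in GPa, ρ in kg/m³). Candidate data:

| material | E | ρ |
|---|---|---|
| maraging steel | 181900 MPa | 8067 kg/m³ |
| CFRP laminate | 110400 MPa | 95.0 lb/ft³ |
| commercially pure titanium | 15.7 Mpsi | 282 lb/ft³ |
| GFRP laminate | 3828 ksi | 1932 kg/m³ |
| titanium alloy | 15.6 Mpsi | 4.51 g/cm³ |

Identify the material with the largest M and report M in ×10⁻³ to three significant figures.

Normalizing units and computing the index:
  maraging steel: E = 181.9 GPa, ρ = 8067 kg/m³
  CFRP laminate: E = 110.4 GPa, ρ = 1522 kg/m³
  commercially pure titanium: E = 108.2 GPa, ρ = 4517 kg/m³
  GFRP laminate: E = 26.39 GPa, ρ = 1932 kg/m³
  titanium alloy: E = 107.6 GPa, ρ = 4510 kg/m³
  CFRP laminate: M = 6.90×10⁻³
  GFRP laminate: M = 2.66×10⁻³
  commercially pure titanium: M = 2.30×10⁻³
  titanium alloy: M = 2.30×10⁻³
  maraging steel: M = 1.67×10⁻³
The maximum is for CFRP laminate.

CFRP laminate, M = 6.90×10⁻³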